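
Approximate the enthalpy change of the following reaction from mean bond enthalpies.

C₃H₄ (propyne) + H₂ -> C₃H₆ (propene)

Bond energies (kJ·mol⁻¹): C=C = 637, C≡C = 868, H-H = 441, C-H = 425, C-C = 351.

ΔH ≈ −178 kJ

Bonds broken (reactants):
  C≡C: 1 × 868 = 868
  C-C: 1 × 351 = 351
  C-H: 4 × 425 = 1700
  H-H: 1 × 441 = 441
  Σ(broken) = 3360 kJ
Bonds formed (products):
  C-C: 1 × 351 = 351
  C-H: 6 × 425 = 2550
  C=C: 1 × 637 = 637
  Σ(formed) = 3538 kJ
ΔH = Σ(broken) − Σ(formed) = 3360 − 3538 = −178 kJ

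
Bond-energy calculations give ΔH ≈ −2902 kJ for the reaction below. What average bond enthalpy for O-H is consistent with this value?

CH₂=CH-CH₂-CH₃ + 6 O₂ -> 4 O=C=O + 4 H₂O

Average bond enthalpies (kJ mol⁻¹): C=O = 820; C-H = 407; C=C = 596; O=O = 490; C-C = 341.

D(O-H) ≈ 477 kJ/mol

Let D be the O-H bond energy.
Σ(broken) = 2×341 + 8×407 + 1×596 + 6×490 = 7474
Σ(formed) = 8×820 + 8×D = 6560 + 8D
ΔH = Σ(broken) − Σ(formed) = (7474) − (6560 + 8D) = +914 − 8D
Setting this equal to −2902 kJ gives 8D = 3816, so D = 477 kJ/mol.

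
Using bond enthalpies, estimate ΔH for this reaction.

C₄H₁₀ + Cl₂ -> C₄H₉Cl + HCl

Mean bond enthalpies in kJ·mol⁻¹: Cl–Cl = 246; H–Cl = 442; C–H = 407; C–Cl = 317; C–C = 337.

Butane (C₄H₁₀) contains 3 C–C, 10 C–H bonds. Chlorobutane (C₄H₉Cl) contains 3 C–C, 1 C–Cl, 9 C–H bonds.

ΔH ≈ −106 kJ

Bonds broken (reactants):
  C–C: 3 × 337 = 1011
  C–H: 10 × 407 = 4070
  Cl–Cl: 1 × 246 = 246
  Σ(broken) = 5327 kJ
Bonds formed (products):
  C–C: 3 × 337 = 1011
  C–Cl: 1 × 317 = 317
  C–H: 9 × 407 = 3663
  H–Cl: 1 × 442 = 442
  Σ(formed) = 5433 kJ
ΔH = Σ(broken) − Σ(formed) = 5327 − 5433 = −106 kJ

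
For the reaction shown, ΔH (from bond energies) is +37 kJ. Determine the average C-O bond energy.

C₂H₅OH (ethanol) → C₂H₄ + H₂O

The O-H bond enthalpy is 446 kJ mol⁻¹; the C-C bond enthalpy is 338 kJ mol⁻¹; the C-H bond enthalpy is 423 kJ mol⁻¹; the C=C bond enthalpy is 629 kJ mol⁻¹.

D(C-O) ≈ 351 kJ/mol

Let D be the C-O bond energy.
Σ(broken) = 1×338 + 5×423 + 1×D + 1×446 = 2899 + D
Σ(formed) = 4×423 + 1×629 + 2×446 = 3213
ΔH = Σ(broken) − Σ(formed) = (2899 + D) − (3213) = −314 + D
Setting this equal to +37 kJ gives D = 351 kJ/mol.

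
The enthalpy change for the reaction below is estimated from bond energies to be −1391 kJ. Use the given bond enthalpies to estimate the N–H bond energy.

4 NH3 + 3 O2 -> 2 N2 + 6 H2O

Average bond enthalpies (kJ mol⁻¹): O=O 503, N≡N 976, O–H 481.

Let D be the N–H bond energy.
Σ(broken) = 12×D + 3×503 = 1509 + 12D
Σ(formed) = 2×976 + 12×481 = 7724
ΔH = Σ(broken) − Σ(formed) = (1509 + 12D) − (7724) = −6215 + 12D
Setting this equal to −1391 kJ gives 12D = 4824, so D = 402 kJ/mol.

D(N–H) ≈ 402 kJ/mol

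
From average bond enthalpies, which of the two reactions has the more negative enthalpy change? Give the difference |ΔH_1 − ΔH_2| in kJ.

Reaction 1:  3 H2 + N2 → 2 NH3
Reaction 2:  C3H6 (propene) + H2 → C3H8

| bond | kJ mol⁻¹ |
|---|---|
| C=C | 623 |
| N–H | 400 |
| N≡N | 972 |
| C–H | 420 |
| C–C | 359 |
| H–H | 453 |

Reaction 1:
  Bonds broken (reactants):
    H–H: 3 × 453 = 1359
    N≡N: 1 × 972 = 972
    Σ(broken) = 2331 kJ
  Bonds formed (products):
    N–H: 6 × 400 = 2400
    Σ(formed) = 2400 kJ
  ΔH_1 = 2331 − 2400 = −69 kJ
Reaction 2:
  Bonds broken (reactants):
    C–C: 1 × 359 = 359
    C–H: 6 × 420 = 2520
    C=C: 1 × 623 = 623
    H–H: 1 × 453 = 453
    Σ(broken) = 3955 kJ
  Bonds formed (products):
    C–C: 2 × 359 = 718
    C–H: 8 × 420 = 3360
    Σ(formed) = 4078 kJ
  ΔH_2 = 3955 − 4078 = −123 kJ
ΔH_1 − ΔH_2 = +54 kJ, so reaction 2 has the more negative ΔH; |ΔH_1 − ΔH_2| = 54 kJ.

Reaction 2, by 54 kJ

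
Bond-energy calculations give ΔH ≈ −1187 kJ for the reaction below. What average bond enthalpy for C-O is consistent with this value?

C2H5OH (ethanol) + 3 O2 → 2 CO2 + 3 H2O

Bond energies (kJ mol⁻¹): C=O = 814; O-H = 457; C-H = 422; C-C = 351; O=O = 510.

D(C-O) ≈ 363 kJ/mol

Let D be the C-O bond energy.
Σ(broken) = 1×351 + 5×422 + 1×D + 1×457 + 3×510 = 4448 + D
Σ(formed) = 4×814 + 6×457 = 5998
ΔH = Σ(broken) − Σ(formed) = (4448 + D) − (5998) = −1550 + D
Setting this equal to −1187 kJ gives D = 363 kJ/mol.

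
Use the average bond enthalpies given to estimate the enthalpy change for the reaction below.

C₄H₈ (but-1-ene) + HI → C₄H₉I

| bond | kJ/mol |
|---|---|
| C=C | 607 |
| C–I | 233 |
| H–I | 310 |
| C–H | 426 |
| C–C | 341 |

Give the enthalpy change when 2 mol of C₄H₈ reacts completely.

Bonds broken (reactants):
  C–C: 2 × 341 = 682
  C–H: 8 × 426 = 3408
  C=C: 1 × 607 = 607
  H–I: 1 × 310 = 310
  Σ(broken) = 5007 kJ
Bonds formed (products):
  C–C: 3 × 341 = 1023
  C–H: 9 × 426 = 3834
  C–I: 1 × 233 = 233
  Σ(formed) = 5090 kJ
ΔH = Σ(broken) − Σ(formed) = 5007 − 5090 = −83 kJ
For 2× the reaction as written: 2 × (−83) = −166 kJ

ΔH = −166 kJ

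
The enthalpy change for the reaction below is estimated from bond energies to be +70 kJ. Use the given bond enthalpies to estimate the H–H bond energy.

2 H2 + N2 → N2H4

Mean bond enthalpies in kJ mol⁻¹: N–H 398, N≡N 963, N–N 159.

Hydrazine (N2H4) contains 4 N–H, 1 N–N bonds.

Let D be the H–H bond energy.
Σ(broken) = 2×D + 1×963 = 963 + 2D
Σ(formed) = 4×398 + 1×159 = 1751
ΔH = Σ(broken) − Σ(formed) = (963 + 2D) − (1751) = −788 + 2D
Setting this equal to +70 kJ gives 2D = 858, so D = 429 kJ/mol.

D(H–H) ≈ 429 kJ/mol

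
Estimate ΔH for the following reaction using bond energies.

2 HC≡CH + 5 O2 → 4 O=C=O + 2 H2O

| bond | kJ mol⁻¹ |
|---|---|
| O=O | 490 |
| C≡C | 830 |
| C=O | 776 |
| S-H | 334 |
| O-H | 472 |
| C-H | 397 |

ΔH ≈ −2398 kJ

Bonds broken (reactants):
  C≡C: 2 × 830 = 1660
  C-H: 4 × 397 = 1588
  O=O: 5 × 490 = 2450
  Σ(broken) = 5698 kJ
Bonds formed (products):
  C=O: 8 × 776 = 6208
  O-H: 4 × 472 = 1888
  Σ(formed) = 8096 kJ
ΔH = Σ(broken) − Σ(formed) = 5698 − 8096 = −2398 kJ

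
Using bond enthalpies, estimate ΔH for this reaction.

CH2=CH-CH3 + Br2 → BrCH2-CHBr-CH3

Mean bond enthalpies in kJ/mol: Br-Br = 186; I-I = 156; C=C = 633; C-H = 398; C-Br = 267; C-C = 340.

Bonds broken (reactants):
  Br-Br: 1 × 186 = 186
  C-C: 1 × 340 = 340
  C-H: 6 × 398 = 2388
  C=C: 1 × 633 = 633
  Σ(broken) = 3547 kJ
Bonds formed (products):
  C-Br: 2 × 267 = 534
  C-C: 2 × 340 = 680
  C-H: 6 × 398 = 2388
  Σ(formed) = 3602 kJ
ΔH = Σ(broken) − Σ(formed) = 3547 − 3602 = −55 kJ

ΔH ≈ −55 kJ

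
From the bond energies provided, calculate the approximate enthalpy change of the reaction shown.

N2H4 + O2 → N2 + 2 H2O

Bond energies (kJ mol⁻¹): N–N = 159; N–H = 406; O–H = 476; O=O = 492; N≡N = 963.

Bonds broken (reactants):
  N–H: 4 × 406 = 1624
  N–N: 1 × 159 = 159
  O=O: 1 × 492 = 492
  Σ(broken) = 2275 kJ
Bonds formed (products):
  N≡N: 1 × 963 = 963
  O–H: 4 × 476 = 1904
  Σ(formed) = 2867 kJ
ΔH = Σ(broken) − Σ(formed) = 2275 − 2867 = −592 kJ

ΔH ≈ −592 kJ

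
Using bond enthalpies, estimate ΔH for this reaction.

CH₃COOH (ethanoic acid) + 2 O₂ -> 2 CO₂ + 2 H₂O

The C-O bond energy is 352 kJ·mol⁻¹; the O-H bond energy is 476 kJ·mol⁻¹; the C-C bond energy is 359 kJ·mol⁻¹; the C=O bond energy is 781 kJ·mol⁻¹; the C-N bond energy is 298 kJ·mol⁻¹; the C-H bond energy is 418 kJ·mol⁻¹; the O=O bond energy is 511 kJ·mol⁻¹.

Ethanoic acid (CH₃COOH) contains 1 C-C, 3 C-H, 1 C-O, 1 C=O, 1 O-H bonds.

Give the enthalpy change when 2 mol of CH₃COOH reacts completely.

ΔH = −1568 kJ

Bonds broken (reactants):
  C-C: 1 × 359 = 359
  C-H: 3 × 418 = 1254
  C-O: 1 × 352 = 352
  C=O: 1 × 781 = 781
  O-H: 1 × 476 = 476
  O=O: 2 × 511 = 1022
  Σ(broken) = 4244 kJ
Bonds formed (products):
  C=O: 4 × 781 = 3124
  O-H: 4 × 476 = 1904
  Σ(formed) = 5028 kJ
ΔH = Σ(broken) − Σ(formed) = 4244 − 5028 = −784 kJ
For 2× the reaction as written: 2 × (−784) = −1568 kJ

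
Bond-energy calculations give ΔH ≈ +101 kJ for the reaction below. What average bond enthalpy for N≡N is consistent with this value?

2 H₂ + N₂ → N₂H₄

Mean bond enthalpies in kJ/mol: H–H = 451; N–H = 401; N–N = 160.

D(N≡N) ≈ 963 kJ/mol

Let D be the N≡N bond energy.
Σ(broken) = 2×451 + 1×D = 902 + D
Σ(formed) = 4×401 + 1×160 = 1764
ΔH = Σ(broken) − Σ(formed) = (902 + D) − (1764) = −862 + D
Setting this equal to +101 kJ gives D = 963 kJ/mol.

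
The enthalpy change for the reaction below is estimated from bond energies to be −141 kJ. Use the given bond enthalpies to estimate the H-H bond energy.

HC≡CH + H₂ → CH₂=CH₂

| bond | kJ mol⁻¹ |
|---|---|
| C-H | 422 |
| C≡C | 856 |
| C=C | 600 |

Let D be the H-H bond energy.
Σ(broken) = 1×856 + 2×422 + 1×D = 1700 + D
Σ(formed) = 4×422 + 1×600 = 2288
ΔH = Σ(broken) − Σ(formed) = (1700 + D) − (2288) = −588 + D
Setting this equal to −141 kJ gives D = 447 kJ/mol.

D(H-H) ≈ 447 kJ/mol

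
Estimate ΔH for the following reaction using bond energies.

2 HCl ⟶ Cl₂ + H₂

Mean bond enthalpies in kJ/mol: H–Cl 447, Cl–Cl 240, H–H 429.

Bonds broken (reactants):
  H–Cl: 2 × 447 = 894
  Σ(broken) = 894 kJ
Bonds formed (products):
  Cl–Cl: 1 × 240 = 240
  H–H: 1 × 429 = 429
  Σ(formed) = 669 kJ
ΔH = Σ(broken) − Σ(formed) = 894 − 669 = +225 kJ

ΔH ≈ +225 kJ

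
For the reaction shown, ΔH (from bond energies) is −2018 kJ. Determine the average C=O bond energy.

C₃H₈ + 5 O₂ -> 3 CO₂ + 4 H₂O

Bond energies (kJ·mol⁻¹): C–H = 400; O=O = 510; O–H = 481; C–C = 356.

D(C=O) ≈ 772 kJ/mol

Let D be the C=O bond energy.
Σ(broken) = 2×356 + 8×400 + 5×510 = 6462
Σ(formed) = 6×D + 8×481 = 3848 + 6D
ΔH = Σ(broken) − Σ(formed) = (6462) − (3848 + 6D) = +2614 − 6D
Setting this equal to −2018 kJ gives 6D = 4632, so D = 772 kJ/mol.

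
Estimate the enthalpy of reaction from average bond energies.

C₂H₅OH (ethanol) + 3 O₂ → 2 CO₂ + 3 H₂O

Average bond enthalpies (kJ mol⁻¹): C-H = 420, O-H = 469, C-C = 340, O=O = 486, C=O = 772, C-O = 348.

Bonds broken (reactants):
  C-C: 1 × 340 = 340
  C-H: 5 × 420 = 2100
  C-O: 1 × 348 = 348
  O-H: 1 × 469 = 469
  O=O: 3 × 486 = 1458
  Σ(broken) = 4715 kJ
Bonds formed (products):
  C=O: 4 × 772 = 3088
  O-H: 6 × 469 = 2814
  Σ(formed) = 5902 kJ
ΔH = Σ(broken) − Σ(formed) = 4715 − 5902 = −1187 kJ

ΔH ≈ −1187 kJ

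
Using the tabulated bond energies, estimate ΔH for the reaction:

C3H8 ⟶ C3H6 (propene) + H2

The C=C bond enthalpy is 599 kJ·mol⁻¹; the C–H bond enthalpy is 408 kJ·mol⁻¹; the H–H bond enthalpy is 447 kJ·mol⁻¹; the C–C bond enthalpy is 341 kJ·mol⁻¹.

ΔH ≈ +111 kJ

Bonds broken (reactants):
  C–C: 2 × 341 = 682
  C–H: 8 × 408 = 3264
  Σ(broken) = 3946 kJ
Bonds formed (products):
  C–C: 1 × 341 = 341
  C–H: 6 × 408 = 2448
  C=C: 1 × 599 = 599
  H–H: 1 × 447 = 447
  Σ(formed) = 3835 kJ
ΔH = Σ(broken) − Σ(formed) = 3946 − 3835 = +111 kJ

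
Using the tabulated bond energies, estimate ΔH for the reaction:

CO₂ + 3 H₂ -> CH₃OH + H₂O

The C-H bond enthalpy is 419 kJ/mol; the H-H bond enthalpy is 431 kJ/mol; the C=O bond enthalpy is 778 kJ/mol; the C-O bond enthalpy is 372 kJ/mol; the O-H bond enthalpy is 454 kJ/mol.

ΔH ≈ −142 kJ

Bonds broken (reactants):
  C=O: 2 × 778 = 1556
  H-H: 3 × 431 = 1293
  Σ(broken) = 2849 kJ
Bonds formed (products):
  C-H: 3 × 419 = 1257
  C-O: 1 × 372 = 372
  O-H: 3 × 454 = 1362
  Σ(formed) = 2991 kJ
ΔH = Σ(broken) − Σ(formed) = 2849 − 2991 = −142 kJ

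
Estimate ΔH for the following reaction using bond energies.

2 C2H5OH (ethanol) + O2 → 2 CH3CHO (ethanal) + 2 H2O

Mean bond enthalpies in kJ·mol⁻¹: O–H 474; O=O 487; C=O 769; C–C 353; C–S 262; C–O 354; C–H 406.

Bonds broken (reactants):
  C–C: 2 × 353 = 706
  C–H: 10 × 406 = 4060
  C–O: 2 × 354 = 708
  O–H: 2 × 474 = 948
  O=O: 1 × 487 = 487
  Σ(broken) = 6909 kJ
Bonds formed (products):
  C–C: 2 × 353 = 706
  C–H: 8 × 406 = 3248
  C=O: 2 × 769 = 1538
  O–H: 4 × 474 = 1896
  Σ(formed) = 7388 kJ
ΔH = Σ(broken) − Σ(formed) = 6909 − 7388 = −479 kJ

ΔH ≈ −479 kJ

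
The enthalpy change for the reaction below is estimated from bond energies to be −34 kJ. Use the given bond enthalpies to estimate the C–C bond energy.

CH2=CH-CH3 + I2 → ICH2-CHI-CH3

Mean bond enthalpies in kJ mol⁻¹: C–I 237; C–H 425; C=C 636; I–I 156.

Let D be the C–C bond energy.
Σ(broken) = 1×D + 6×425 + 1×636 + 1×156 = 3342 + D
Σ(formed) = 2×D + 6×425 + 2×237 = 3024 + 2D
ΔH = Σ(broken) − Σ(formed) = (3342 + D) − (3024 + 2D) = +318 − D
Setting this equal to −34 kJ gives D = 352 kJ/mol.

D(C–C) ≈ 352 kJ/mol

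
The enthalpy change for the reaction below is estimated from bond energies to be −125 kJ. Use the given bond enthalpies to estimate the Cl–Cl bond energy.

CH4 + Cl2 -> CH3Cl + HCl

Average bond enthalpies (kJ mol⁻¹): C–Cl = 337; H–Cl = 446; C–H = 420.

Let D be the Cl–Cl bond energy.
Σ(broken) = 4×420 + 1×D = 1680 + D
Σ(formed) = 1×337 + 3×420 + 1×446 = 2043
ΔH = Σ(broken) − Σ(formed) = (1680 + D) − (2043) = −363 + D
Setting this equal to −125 kJ gives D = 238 kJ/mol.

D(Cl–Cl) ≈ 238 kJ/mol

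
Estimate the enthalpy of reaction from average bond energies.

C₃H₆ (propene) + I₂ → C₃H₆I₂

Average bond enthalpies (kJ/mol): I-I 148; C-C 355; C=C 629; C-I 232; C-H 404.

Bonds broken (reactants):
  C-C: 1 × 355 = 355
  C-H: 6 × 404 = 2424
  C=C: 1 × 629 = 629
  I-I: 1 × 148 = 148
  Σ(broken) = 3556 kJ
Bonds formed (products):
  C-C: 2 × 355 = 710
  C-H: 6 × 404 = 2424
  C-I: 2 × 232 = 464
  Σ(formed) = 3598 kJ
ΔH = Σ(broken) − Σ(formed) = 3556 − 3598 = −42 kJ

ΔH ≈ −42 kJ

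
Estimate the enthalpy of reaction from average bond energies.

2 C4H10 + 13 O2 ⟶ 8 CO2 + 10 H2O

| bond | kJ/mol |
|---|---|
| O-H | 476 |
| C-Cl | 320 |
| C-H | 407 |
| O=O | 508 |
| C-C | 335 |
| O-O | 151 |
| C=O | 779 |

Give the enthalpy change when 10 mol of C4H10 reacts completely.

ΔH = −26150 kJ

Bonds broken (reactants):
  C-C: 6 × 335 = 2010
  C-H: 20 × 407 = 8140
  O=O: 13 × 508 = 6604
  Σ(broken) = 16754 kJ
Bonds formed (products):
  C=O: 16 × 779 = 12464
  O-H: 20 × 476 = 9520
  Σ(formed) = 21984 kJ
ΔH = Σ(broken) − Σ(formed) = 16754 − 21984 = −5230 kJ
For 5× the reaction as written: 5 × (−5230) = −26150 kJ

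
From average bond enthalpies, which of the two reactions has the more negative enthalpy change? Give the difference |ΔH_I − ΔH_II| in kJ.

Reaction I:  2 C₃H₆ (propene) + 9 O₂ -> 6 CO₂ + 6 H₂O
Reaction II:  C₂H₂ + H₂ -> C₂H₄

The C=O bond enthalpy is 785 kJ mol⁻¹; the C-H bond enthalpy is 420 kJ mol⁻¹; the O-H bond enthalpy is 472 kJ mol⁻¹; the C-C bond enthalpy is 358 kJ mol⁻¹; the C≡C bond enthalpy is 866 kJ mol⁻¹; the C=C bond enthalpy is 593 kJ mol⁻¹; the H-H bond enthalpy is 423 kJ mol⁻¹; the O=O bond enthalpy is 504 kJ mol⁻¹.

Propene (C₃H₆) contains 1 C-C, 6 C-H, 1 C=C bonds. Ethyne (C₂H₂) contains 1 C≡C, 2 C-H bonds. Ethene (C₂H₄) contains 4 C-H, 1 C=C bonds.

Reaction I, by 3462 kJ

Reaction I:
  Bonds broken (reactants):
    C-C: 2 × 358 = 716
    C-H: 12 × 420 = 5040
    C=C: 2 × 593 = 1186
    O=O: 9 × 504 = 4536
    Σ(broken) = 11478 kJ
  Bonds formed (products):
    C=O: 12 × 785 = 9420
    O-H: 12 × 472 = 5664
    Σ(formed) = 15084 kJ
  ΔH_I = 11478 − 15084 = −3606 kJ
Reaction II:
  Bonds broken (reactants):
    C≡C: 1 × 866 = 866
    C-H: 2 × 420 = 840
    H-H: 1 × 423 = 423
    Σ(broken) = 2129 kJ
  Bonds formed (products):
    C-H: 4 × 420 = 1680
    C=C: 1 × 593 = 593
    Σ(formed) = 2273 kJ
  ΔH_II = 2129 − 2273 = −144 kJ
ΔH_I − ΔH_II = −3462 kJ, so reaction I has the more negative ΔH; |ΔH_I − ΔH_II| = 3462 kJ.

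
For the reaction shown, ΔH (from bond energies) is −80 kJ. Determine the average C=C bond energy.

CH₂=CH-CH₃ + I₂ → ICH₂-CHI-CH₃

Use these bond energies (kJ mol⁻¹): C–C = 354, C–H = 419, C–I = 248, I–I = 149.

Let D be the C=C bond energy.
Σ(broken) = 1×354 + 6×419 + 1×D + 1×149 = 3017 + D
Σ(formed) = 2×354 + 6×419 + 2×248 = 3718
ΔH = Σ(broken) − Σ(formed) = (3017 + D) − (3718) = −701 + D
Setting this equal to −80 kJ gives D = 621 kJ/mol.

D(C=C) ≈ 621 kJ/mol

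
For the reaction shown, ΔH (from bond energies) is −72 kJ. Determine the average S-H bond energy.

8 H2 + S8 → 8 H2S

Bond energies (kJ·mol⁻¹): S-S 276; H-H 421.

D(S-H) ≈ 353 kJ/mol

Let D be the S-H bond energy.
Σ(broken) = 8×421 + 8×276 = 5576
Σ(formed) = 16×D = 16D
ΔH = Σ(broken) − Σ(formed) = (5576) − (16D) = +5576 − 16D
Setting this equal to −72 kJ gives 16D = 5648, so D = 353 kJ/mol.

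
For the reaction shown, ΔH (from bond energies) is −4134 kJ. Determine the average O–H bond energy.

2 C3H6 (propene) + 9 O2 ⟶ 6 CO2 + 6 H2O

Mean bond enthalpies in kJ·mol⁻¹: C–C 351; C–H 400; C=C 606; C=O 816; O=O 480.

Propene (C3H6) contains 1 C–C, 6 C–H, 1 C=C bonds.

D(O–H) ≈ 448 kJ/mol

Let D be the O–H bond energy.
Σ(broken) = 2×351 + 12×400 + 2×606 + 9×480 = 11034
Σ(formed) = 12×816 + 12×D = 9792 + 12D
ΔH = Σ(broken) − Σ(formed) = (11034) − (9792 + 12D) = +1242 − 12D
Setting this equal to −4134 kJ gives 12D = 5376, so D = 448 kJ/mol.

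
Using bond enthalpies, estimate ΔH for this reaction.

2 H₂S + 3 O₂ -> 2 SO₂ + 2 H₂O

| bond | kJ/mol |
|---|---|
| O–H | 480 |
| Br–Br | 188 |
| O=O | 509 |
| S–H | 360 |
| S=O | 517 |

Bonds broken (reactants):
  O=O: 3 × 509 = 1527
  S–H: 4 × 360 = 1440
  Σ(broken) = 2967 kJ
Bonds formed (products):
  O–H: 4 × 480 = 1920
  S=O: 4 × 517 = 2068
  Σ(formed) = 3988 kJ
ΔH = Σ(broken) − Σ(formed) = 2967 − 3988 = −1021 kJ

ΔH ≈ −1021 kJ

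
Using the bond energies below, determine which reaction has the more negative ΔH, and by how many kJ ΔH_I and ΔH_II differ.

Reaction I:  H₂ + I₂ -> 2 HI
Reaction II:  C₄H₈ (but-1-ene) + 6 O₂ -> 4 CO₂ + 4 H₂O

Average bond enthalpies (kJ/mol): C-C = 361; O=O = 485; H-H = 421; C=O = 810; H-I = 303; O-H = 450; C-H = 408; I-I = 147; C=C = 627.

Reaction II, by 2519 kJ

Reaction I:
  Bonds broken (reactants):
    H-H: 1 × 421 = 421
    I-I: 1 × 147 = 147
    Σ(broken) = 568 kJ
  Bonds formed (products):
    H-I: 2 × 303 = 606
    Σ(formed) = 606 kJ
  ΔH_I = 568 − 606 = −38 kJ
Reaction II:
  Bonds broken (reactants):
    C-C: 2 × 361 = 722
    C-H: 8 × 408 = 3264
    C=C: 1 × 627 = 627
    O=O: 6 × 485 = 2910
    Σ(broken) = 7523 kJ
  Bonds formed (products):
    C=O: 8 × 810 = 6480
    O-H: 8 × 450 = 3600
    Σ(formed) = 10080 kJ
  ΔH_II = 7523 − 10080 = −2557 kJ
ΔH_I − ΔH_II = +2519 kJ, so reaction II has the more negative ΔH; |ΔH_I − ΔH_II| = 2519 kJ.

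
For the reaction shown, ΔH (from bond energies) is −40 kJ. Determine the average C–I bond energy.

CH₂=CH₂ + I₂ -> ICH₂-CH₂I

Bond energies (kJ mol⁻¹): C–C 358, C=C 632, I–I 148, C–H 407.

D(C–I) ≈ 231 kJ/mol

Let D be the C–I bond energy.
Σ(broken) = 4×407 + 1×632 + 1×148 = 2408
Σ(formed) = 1×358 + 4×407 + 2×D = 1986 + 2D
ΔH = Σ(broken) − Σ(formed) = (2408) − (1986 + 2D) = +422 − 2D
Setting this equal to −40 kJ gives 2D = 462, so D = 231 kJ/mol.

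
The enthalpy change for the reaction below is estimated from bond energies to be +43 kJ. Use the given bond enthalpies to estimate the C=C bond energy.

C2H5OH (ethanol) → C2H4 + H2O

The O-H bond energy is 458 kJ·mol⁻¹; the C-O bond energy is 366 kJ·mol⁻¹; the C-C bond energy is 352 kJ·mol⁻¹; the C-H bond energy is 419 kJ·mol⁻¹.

D(C=C) ≈ 636 kJ/mol

Let D be the C=C bond energy.
Σ(broken) = 1×352 + 5×419 + 1×366 + 1×458 = 3271
Σ(formed) = 4×419 + 1×D + 2×458 = 2592 + D
ΔH = Σ(broken) − Σ(formed) = (3271) − (2592 + D) = +679 − D
Setting this equal to +43 kJ gives D = 636 kJ/mol.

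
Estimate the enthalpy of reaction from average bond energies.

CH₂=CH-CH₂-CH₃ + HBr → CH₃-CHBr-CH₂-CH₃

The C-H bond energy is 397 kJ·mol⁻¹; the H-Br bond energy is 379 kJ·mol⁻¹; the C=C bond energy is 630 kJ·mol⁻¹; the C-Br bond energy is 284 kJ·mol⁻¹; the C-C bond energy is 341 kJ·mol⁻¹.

ΔH ≈ −13 kJ

Bonds broken (reactants):
  C-C: 2 × 341 = 682
  C-H: 8 × 397 = 3176
  C=C: 1 × 630 = 630
  H-Br: 1 × 379 = 379
  Σ(broken) = 4867 kJ
Bonds formed (products):
  C-Br: 1 × 284 = 284
  C-C: 3 × 341 = 1023
  C-H: 9 × 397 = 3573
  Σ(formed) = 4880 kJ
ΔH = Σ(broken) − Σ(formed) = 4867 − 4880 = −13 kJ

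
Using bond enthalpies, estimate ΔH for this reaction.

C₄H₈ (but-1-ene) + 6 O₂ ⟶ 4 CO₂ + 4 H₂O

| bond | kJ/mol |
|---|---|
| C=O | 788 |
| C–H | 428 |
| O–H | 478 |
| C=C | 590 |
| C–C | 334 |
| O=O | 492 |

Bonds broken (reactants):
  C–C: 2 × 334 = 668
  C–H: 8 × 428 = 3424
  C=C: 1 × 590 = 590
  O=O: 6 × 492 = 2952
  Σ(broken) = 7634 kJ
Bonds formed (products):
  C=O: 8 × 788 = 6304
  O–H: 8 × 478 = 3824
  Σ(formed) = 10128 kJ
ΔH = Σ(broken) − Σ(formed) = 7634 − 10128 = −2494 kJ

ΔH ≈ −2494 kJ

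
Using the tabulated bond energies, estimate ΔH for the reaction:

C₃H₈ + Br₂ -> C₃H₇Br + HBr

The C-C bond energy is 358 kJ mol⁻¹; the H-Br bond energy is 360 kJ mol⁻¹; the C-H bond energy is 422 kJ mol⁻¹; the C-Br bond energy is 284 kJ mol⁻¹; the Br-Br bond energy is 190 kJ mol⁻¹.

ΔH ≈ −32 kJ

Bonds broken (reactants):
  Br-Br: 1 × 190 = 190
  C-C: 2 × 358 = 716
  C-H: 8 × 422 = 3376
  Σ(broken) = 4282 kJ
Bonds formed (products):
  C-Br: 1 × 284 = 284
  C-C: 2 × 358 = 716
  C-H: 7 × 422 = 2954
  H-Br: 1 × 360 = 360
  Σ(formed) = 4314 kJ
ΔH = Σ(broken) − Σ(formed) = 4282 − 4314 = −32 kJ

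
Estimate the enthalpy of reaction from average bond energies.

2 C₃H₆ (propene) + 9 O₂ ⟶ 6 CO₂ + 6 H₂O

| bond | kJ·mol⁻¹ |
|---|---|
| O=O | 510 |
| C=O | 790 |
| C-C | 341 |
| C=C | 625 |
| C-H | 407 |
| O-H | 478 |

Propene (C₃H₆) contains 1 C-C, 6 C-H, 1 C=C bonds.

Bonds broken (reactants):
  C-C: 2 × 341 = 682
  C-H: 12 × 407 = 4884
  C=C: 2 × 625 = 1250
  O=O: 9 × 510 = 4590
  Σ(broken) = 11406 kJ
Bonds formed (products):
  C=O: 12 × 790 = 9480
  O-H: 12 × 478 = 5736
  Σ(formed) = 15216 kJ
ΔH = Σ(broken) − Σ(formed) = 11406 − 15216 = −3810 kJ

ΔH ≈ −3810 kJ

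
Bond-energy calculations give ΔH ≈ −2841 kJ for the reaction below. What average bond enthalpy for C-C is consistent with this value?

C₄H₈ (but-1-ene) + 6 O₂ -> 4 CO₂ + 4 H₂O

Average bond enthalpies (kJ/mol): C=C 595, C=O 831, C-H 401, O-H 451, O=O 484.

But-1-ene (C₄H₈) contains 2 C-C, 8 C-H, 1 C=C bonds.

D(C-C) ≈ 354 kJ/mol

Let D be the C-C bond energy.
Σ(broken) = 2×D + 8×401 + 1×595 + 6×484 = 6707 + 2D
Σ(formed) = 8×831 + 8×451 = 10256
ΔH = Σ(broken) − Σ(formed) = (6707 + 2D) − (10256) = −3549 + 2D
Setting this equal to −2841 kJ gives 2D = 708, so D = 354 kJ/mol.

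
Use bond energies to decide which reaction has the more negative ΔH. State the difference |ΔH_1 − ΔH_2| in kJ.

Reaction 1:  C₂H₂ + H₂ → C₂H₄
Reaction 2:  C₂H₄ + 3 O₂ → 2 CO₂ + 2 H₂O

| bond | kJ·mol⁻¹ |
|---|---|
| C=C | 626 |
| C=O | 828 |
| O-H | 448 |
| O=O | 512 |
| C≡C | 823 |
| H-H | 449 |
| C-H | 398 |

Reaction 2, by 1200 kJ

Reaction 1:
  Bonds broken (reactants):
    C≡C: 1 × 823 = 823
    C-H: 2 × 398 = 796
    H-H: 1 × 449 = 449
    Σ(broken) = 2068 kJ
  Bonds formed (products):
    C-H: 4 × 398 = 1592
    C=C: 1 × 626 = 626
    Σ(formed) = 2218 kJ
  ΔH_1 = 2068 − 2218 = −150 kJ
Reaction 2:
  Bonds broken (reactants):
    C-H: 4 × 398 = 1592
    C=C: 1 × 626 = 626
    O=O: 3 × 512 = 1536
    Σ(broken) = 3754 kJ
  Bonds formed (products):
    C=O: 4 × 828 = 3312
    O-H: 4 × 448 = 1792
    Σ(formed) = 5104 kJ
  ΔH_2 = 3754 − 5104 = −1350 kJ
ΔH_1 − ΔH_2 = +1200 kJ, so reaction 2 has the more negative ΔH; |ΔH_1 − ΔH_2| = 1200 kJ.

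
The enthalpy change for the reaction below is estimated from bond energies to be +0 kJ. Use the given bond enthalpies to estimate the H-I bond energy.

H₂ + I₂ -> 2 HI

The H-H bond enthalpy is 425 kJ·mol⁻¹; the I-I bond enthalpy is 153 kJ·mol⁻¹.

Let D be the H-I bond energy.
Σ(broken) = 1×425 + 1×153 = 578
Σ(formed) = 2×D = 2D
ΔH = Σ(broken) − Σ(formed) = (578) − (2D) = +578 − 2D
Setting this equal to +0 kJ gives 2D = 578, so D = 289 kJ/mol.

D(H-I) ≈ 289 kJ/mol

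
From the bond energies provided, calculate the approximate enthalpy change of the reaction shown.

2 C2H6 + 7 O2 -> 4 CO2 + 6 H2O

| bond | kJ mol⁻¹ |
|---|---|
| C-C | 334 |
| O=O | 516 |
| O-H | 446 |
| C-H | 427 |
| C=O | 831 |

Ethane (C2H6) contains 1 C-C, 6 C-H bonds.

Bonds broken (reactants):
  C-C: 2 × 334 = 668
  C-H: 12 × 427 = 5124
  O=O: 7 × 516 = 3612
  Σ(broken) = 9404 kJ
Bonds formed (products):
  C=O: 8 × 831 = 6648
  O-H: 12 × 446 = 5352
  Σ(formed) = 12000 kJ
ΔH = Σ(broken) − Σ(formed) = 9404 − 12000 = −2596 kJ

ΔH ≈ −2596 kJ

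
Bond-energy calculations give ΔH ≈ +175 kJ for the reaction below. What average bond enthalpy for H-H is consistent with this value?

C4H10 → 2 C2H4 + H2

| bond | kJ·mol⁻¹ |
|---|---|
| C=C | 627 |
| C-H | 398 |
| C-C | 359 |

D(H-H) ≈ 444 kJ/mol

Let D be the H-H bond energy.
Σ(broken) = 3×359 + 10×398 = 5057
Σ(formed) = 8×398 + 2×627 + 1×D = 4438 + D
ΔH = Σ(broken) − Σ(formed) = (5057) − (4438 + D) = +619 − D
Setting this equal to +175 kJ gives D = 444 kJ/mol.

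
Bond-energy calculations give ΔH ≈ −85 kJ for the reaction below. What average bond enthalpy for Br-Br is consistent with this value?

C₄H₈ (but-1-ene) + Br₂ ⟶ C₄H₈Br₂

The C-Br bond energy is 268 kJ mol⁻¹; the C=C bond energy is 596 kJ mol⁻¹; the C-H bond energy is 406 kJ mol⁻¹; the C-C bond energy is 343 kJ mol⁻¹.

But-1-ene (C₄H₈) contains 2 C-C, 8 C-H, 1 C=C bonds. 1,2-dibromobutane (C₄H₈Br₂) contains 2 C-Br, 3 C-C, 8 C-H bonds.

D(Br-Br) ≈ 198 kJ/mol

Let D be the Br-Br bond energy.
Σ(broken) = 1×D + 2×343 + 8×406 + 1×596 = 4530 + D
Σ(formed) = 2×268 + 3×343 + 8×406 = 4813
ΔH = Σ(broken) − Σ(formed) = (4530 + D) − (4813) = −283 + D
Setting this equal to −85 kJ gives D = 198 kJ/mol.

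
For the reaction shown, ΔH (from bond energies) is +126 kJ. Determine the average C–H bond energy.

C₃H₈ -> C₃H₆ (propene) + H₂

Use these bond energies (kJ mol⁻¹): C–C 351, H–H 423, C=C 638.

D(C–H) ≈ 418 kJ/mol

Let D be the C–H bond energy.
Σ(broken) = 2×351 + 8×D = 702 + 8D
Σ(formed) = 1×351 + 6×D + 1×638 + 1×423 = 1412 + 6D
ΔH = Σ(broken) − Σ(formed) = (702 + 8D) − (1412 + 6D) = −710 + 2D
Setting this equal to +126 kJ gives 2D = 836, so D = 418 kJ/mol.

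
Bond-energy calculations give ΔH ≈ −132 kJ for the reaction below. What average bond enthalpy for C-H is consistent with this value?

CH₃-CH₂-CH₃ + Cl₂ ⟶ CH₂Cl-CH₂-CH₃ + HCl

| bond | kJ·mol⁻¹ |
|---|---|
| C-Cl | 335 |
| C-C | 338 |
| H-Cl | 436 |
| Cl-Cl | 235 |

D(C-H) ≈ 404 kJ/mol

Let D be the C-H bond energy.
Σ(broken) = 2×338 + 8×D + 1×235 = 911 + 8D
Σ(formed) = 2×338 + 1×335 + 7×D + 1×436 = 1447 + 7D
ΔH = Σ(broken) − Σ(formed) = (911 + 8D) − (1447 + 7D) = −536 + D
Setting this equal to −132 kJ gives D = 404 kJ/mol.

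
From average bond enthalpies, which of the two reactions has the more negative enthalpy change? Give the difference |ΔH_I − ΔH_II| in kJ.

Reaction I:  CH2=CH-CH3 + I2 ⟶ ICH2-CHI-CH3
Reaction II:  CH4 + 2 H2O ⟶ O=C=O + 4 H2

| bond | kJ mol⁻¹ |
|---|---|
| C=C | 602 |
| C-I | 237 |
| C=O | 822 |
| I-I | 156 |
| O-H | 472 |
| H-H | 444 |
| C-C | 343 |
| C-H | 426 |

Reaction I:
  Bonds broken (reactants):
    C-C: 1 × 343 = 343
    C-H: 6 × 426 = 2556
    C=C: 1 × 602 = 602
    I-I: 1 × 156 = 156
    Σ(broken) = 3657 kJ
  Bonds formed (products):
    C-C: 2 × 343 = 686
    C-H: 6 × 426 = 2556
    C-I: 2 × 237 = 474
    Σ(formed) = 3716 kJ
  ΔH_I = 3657 − 3716 = −59 kJ
Reaction II:
  Bonds broken (reactants):
    C-H: 4 × 426 = 1704
    O-H: 4 × 472 = 1888
    Σ(broken) = 3592 kJ
  Bonds formed (products):
    C=O: 2 × 822 = 1644
    H-H: 4 × 444 = 1776
    Σ(formed) = 3420 kJ
  ΔH_II = 3592 − 3420 = +172 kJ
ΔH_I − ΔH_II = −231 kJ, so reaction I has the more negative ΔH; |ΔH_I − ΔH_II| = 231 kJ.

Reaction I, by 231 kJ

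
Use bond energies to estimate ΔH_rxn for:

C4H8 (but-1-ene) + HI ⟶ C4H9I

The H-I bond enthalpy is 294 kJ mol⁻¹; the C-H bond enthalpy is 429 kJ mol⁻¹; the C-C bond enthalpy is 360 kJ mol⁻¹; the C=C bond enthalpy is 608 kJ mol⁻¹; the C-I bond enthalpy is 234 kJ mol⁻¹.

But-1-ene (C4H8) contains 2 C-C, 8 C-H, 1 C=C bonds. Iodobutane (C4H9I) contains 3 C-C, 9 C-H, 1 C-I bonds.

Bonds broken (reactants):
  C-C: 2 × 360 = 720
  C-H: 8 × 429 = 3432
  C=C: 1 × 608 = 608
  H-I: 1 × 294 = 294
  Σ(broken) = 5054 kJ
Bonds formed (products):
  C-C: 3 × 360 = 1080
  C-H: 9 × 429 = 3861
  C-I: 1 × 234 = 234
  Σ(formed) = 5175 kJ
ΔH = Σ(broken) − Σ(formed) = 5054 − 5175 = −121 kJ

ΔH ≈ −121 kJ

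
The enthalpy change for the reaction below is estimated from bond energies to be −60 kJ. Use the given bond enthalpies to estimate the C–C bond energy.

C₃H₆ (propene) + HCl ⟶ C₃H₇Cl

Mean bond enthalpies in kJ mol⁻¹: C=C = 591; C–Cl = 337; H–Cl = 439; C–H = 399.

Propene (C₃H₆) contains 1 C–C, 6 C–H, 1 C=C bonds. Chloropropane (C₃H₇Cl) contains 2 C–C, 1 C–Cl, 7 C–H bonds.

Let D be the C–C bond energy.
Σ(broken) = 1×D + 6×399 + 1×591 + 1×439 = 3424 + D
Σ(formed) = 2×D + 1×337 + 7×399 = 3130 + 2D
ΔH = Σ(broken) − Σ(formed) = (3424 + D) − (3130 + 2D) = +294 − D
Setting this equal to −60 kJ gives D = 354 kJ/mol.

D(C–C) ≈ 354 kJ/mol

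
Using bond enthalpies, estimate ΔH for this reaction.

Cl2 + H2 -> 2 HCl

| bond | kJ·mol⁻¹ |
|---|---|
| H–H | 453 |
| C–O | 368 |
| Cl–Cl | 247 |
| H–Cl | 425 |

Bonds broken (reactants):
  Cl–Cl: 1 × 247 = 247
  H–H: 1 × 453 = 453
  Σ(broken) = 700 kJ
Bonds formed (products):
  H–Cl: 2 × 425 = 850
  Σ(formed) = 850 kJ
ΔH = Σ(broken) − Σ(formed) = 700 − 850 = −150 kJ

ΔH ≈ −150 kJ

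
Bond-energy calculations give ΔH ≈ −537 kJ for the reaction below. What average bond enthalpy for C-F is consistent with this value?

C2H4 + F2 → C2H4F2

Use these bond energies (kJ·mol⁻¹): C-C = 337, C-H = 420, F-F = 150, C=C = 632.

Let D be the C-F bond energy.
Σ(broken) = 4×420 + 1×632 + 1×150 = 2462
Σ(formed) = 1×337 + 2×D + 4×420 = 2017 + 2D
ΔH = Σ(broken) − Σ(formed) = (2462) − (2017 + 2D) = +445 − 2D
Setting this equal to −537 kJ gives 2D = 982, so D = 491 kJ/mol.

D(C-F) ≈ 491 kJ/mol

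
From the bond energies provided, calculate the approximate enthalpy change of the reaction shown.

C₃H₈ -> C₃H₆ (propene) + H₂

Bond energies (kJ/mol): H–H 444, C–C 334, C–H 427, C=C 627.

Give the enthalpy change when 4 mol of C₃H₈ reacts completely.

Bonds broken (reactants):
  C–C: 2 × 334 = 668
  C–H: 8 × 427 = 3416
  Σ(broken) = 4084 kJ
Bonds formed (products):
  C–C: 1 × 334 = 334
  C–H: 6 × 427 = 2562
  C=C: 1 × 627 = 627
  H–H: 1 × 444 = 444
  Σ(formed) = 3967 kJ
ΔH = Σ(broken) − Σ(formed) = 4084 − 3967 = +117 kJ
For 4× the reaction as written: 4 × (+117) = +468 kJ

ΔH = +468 kJ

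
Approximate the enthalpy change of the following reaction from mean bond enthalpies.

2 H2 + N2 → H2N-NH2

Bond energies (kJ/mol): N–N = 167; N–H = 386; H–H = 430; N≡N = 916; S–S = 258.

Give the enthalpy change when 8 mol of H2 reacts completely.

Bonds broken (reactants):
  H–H: 2 × 430 = 860
  N≡N: 1 × 916 = 916
  Σ(broken) = 1776 kJ
Bonds formed (products):
  N–H: 4 × 386 = 1544
  N–N: 1 × 167 = 167
  Σ(formed) = 1711 kJ
ΔH = Σ(broken) − Σ(formed) = 1776 − 1711 = +65 kJ
For 4× the reaction as written: 4 × (+65) = +260 kJ

ΔH = +260 kJ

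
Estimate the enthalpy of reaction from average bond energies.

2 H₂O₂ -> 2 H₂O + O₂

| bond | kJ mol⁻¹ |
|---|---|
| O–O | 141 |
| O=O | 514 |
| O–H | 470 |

ΔH ≈ −232 kJ

Bonds broken (reactants):
  O–H: 4 × 470 = 1880
  O–O: 2 × 141 = 282
  Σ(broken) = 2162 kJ
Bonds formed (products):
  O–H: 4 × 470 = 1880
  O=O: 1 × 514 = 514
  Σ(formed) = 2394 kJ
ΔH = Σ(broken) − Σ(formed) = 2162 − 2394 = −232 kJ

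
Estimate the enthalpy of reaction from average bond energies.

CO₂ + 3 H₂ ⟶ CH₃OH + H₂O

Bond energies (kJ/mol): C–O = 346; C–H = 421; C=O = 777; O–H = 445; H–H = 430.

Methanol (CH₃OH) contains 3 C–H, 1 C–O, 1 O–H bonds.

Bonds broken (reactants):
  C=O: 2 × 777 = 1554
  H–H: 3 × 430 = 1290
  Σ(broken) = 2844 kJ
Bonds formed (products):
  C–H: 3 × 421 = 1263
  C–O: 1 × 346 = 346
  O–H: 3 × 445 = 1335
  Σ(formed) = 2944 kJ
ΔH = Σ(broken) − Σ(formed) = 2844 − 2944 = −100 kJ

ΔH ≈ −100 kJ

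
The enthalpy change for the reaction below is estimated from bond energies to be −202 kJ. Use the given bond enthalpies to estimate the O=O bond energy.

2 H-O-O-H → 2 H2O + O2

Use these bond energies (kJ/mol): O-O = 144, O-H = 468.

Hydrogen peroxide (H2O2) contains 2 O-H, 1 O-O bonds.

Let D be the O=O bond energy.
Σ(broken) = 4×468 + 2×144 = 2160
Σ(formed) = 4×468 + 1×D = 1872 + D
ΔH = Σ(broken) − Σ(formed) = (2160) − (1872 + D) = +288 − D
Setting this equal to −202 kJ gives D = 490 kJ/mol.

D(O=O) ≈ 490 kJ/mol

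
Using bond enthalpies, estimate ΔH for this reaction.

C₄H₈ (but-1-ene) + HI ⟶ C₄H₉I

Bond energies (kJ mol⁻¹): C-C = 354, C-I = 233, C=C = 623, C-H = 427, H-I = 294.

ΔH ≈ −97 kJ

Bonds broken (reactants):
  C-C: 2 × 354 = 708
  C-H: 8 × 427 = 3416
  C=C: 1 × 623 = 623
  H-I: 1 × 294 = 294
  Σ(broken) = 5041 kJ
Bonds formed (products):
  C-C: 3 × 354 = 1062
  C-H: 9 × 427 = 3843
  C-I: 1 × 233 = 233
  Σ(formed) = 5138 kJ
ΔH = Σ(broken) − Σ(formed) = 5041 − 5138 = −97 kJ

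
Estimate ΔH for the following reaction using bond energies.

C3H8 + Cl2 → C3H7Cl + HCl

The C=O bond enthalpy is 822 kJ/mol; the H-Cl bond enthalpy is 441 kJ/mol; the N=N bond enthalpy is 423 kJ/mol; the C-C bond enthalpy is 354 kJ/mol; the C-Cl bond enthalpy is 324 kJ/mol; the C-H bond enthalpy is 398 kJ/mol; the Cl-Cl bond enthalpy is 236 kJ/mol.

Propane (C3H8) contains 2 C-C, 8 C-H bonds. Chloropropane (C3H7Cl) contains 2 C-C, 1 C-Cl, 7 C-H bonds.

ΔH ≈ −131 kJ

Bonds broken (reactants):
  C-C: 2 × 354 = 708
  C-H: 8 × 398 = 3184
  Cl-Cl: 1 × 236 = 236
  Σ(broken) = 4128 kJ
Bonds formed (products):
  C-C: 2 × 354 = 708
  C-Cl: 1 × 324 = 324
  C-H: 7 × 398 = 2786
  H-Cl: 1 × 441 = 441
  Σ(formed) = 4259 kJ
ΔH = Σ(broken) − Σ(formed) = 4128 − 4259 = −131 kJ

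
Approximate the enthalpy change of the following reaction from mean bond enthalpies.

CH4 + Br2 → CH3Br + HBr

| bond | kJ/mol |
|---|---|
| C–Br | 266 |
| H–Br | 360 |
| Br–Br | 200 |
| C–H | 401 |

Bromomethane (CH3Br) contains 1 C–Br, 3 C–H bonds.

ΔH ≈ −25 kJ

Bonds broken (reactants):
  Br–Br: 1 × 200 = 200
  C–H: 4 × 401 = 1604
  Σ(broken) = 1804 kJ
Bonds formed (products):
  C–Br: 1 × 266 = 266
  C–H: 3 × 401 = 1203
  H–Br: 1 × 360 = 360
  Σ(formed) = 1829 kJ
ΔH = Σ(broken) − Σ(formed) = 1804 − 1829 = −25 kJ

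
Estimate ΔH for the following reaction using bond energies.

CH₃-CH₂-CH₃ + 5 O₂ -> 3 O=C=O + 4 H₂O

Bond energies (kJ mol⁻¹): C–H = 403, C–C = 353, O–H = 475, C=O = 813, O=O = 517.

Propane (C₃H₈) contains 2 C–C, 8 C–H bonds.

ΔH ≈ −2163 kJ

Bonds broken (reactants):
  C–C: 2 × 353 = 706
  C–H: 8 × 403 = 3224
  O=O: 5 × 517 = 2585
  Σ(broken) = 6515 kJ
Bonds formed (products):
  C=O: 6 × 813 = 4878
  O–H: 8 × 475 = 3800
  Σ(formed) = 8678 kJ
ΔH = Σ(broken) − Σ(formed) = 6515 − 8678 = −2163 kJ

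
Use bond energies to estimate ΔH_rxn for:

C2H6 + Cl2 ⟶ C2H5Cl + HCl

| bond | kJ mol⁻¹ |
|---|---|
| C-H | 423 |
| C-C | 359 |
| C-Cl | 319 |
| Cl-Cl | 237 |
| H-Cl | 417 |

Bonds broken (reactants):
  C-C: 1 × 359 = 359
  C-H: 6 × 423 = 2538
  Cl-Cl: 1 × 237 = 237
  Σ(broken) = 3134 kJ
Bonds formed (products):
  C-C: 1 × 359 = 359
  C-Cl: 1 × 319 = 319
  C-H: 5 × 423 = 2115
  H-Cl: 1 × 417 = 417
  Σ(formed) = 3210 kJ
ΔH = Σ(broken) − Σ(formed) = 3134 − 3210 = −76 kJ

ΔH ≈ −76 kJ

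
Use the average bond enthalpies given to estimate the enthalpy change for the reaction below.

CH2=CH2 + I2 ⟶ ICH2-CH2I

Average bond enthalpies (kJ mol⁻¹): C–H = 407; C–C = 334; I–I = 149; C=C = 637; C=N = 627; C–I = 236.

ΔH ≈ −20 kJ

Bonds broken (reactants):
  C–H: 4 × 407 = 1628
  C=C: 1 × 637 = 637
  I–I: 1 × 149 = 149
  Σ(broken) = 2414 kJ
Bonds formed (products):
  C–C: 1 × 334 = 334
  C–H: 4 × 407 = 1628
  C–I: 2 × 236 = 472
  Σ(formed) = 2434 kJ
ΔH = Σ(broken) − Σ(formed) = 2414 − 2434 = −20 kJ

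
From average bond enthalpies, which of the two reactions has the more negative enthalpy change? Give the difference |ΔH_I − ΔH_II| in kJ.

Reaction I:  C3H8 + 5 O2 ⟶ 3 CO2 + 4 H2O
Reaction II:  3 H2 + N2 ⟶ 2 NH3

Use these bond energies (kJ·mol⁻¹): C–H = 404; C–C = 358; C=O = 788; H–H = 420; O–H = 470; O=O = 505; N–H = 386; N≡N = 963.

Reaction I:
  Bonds broken (reactants):
    C–C: 2 × 358 = 716
    C–H: 8 × 404 = 3232
    O=O: 5 × 505 = 2525
    Σ(broken) = 6473 kJ
  Bonds formed (products):
    C=O: 6 × 788 = 4728
    O–H: 8 × 470 = 3760
    Σ(formed) = 8488 kJ
  ΔH_I = 6473 − 8488 = −2015 kJ
Reaction II:
  Bonds broken (reactants):
    H–H: 3 × 420 = 1260
    N≡N: 1 × 963 = 963
    Σ(broken) = 2223 kJ
  Bonds formed (products):
    N–H: 6 × 386 = 2316
    Σ(formed) = 2316 kJ
  ΔH_II = 2223 − 2316 = −93 kJ
ΔH_I − ΔH_II = −1922 kJ, so reaction I has the more negative ΔH; |ΔH_I − ΔH_II| = 1922 kJ.

Reaction I, by 1922 kJ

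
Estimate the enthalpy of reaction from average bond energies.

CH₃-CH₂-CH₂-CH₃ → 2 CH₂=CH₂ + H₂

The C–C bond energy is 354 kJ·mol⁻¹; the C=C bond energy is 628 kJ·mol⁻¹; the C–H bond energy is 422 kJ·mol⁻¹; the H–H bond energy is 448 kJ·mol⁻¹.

Bonds broken (reactants):
  C–C: 3 × 354 = 1062
  C–H: 10 × 422 = 4220
  Σ(broken) = 5282 kJ
Bonds formed (products):
  C–H: 8 × 422 = 3376
  C=C: 2 × 628 = 1256
  H–H: 1 × 448 = 448
  Σ(formed) = 5080 kJ
ΔH = Σ(broken) − Σ(formed) = 5282 − 5080 = +202 kJ

ΔH ≈ +202 kJ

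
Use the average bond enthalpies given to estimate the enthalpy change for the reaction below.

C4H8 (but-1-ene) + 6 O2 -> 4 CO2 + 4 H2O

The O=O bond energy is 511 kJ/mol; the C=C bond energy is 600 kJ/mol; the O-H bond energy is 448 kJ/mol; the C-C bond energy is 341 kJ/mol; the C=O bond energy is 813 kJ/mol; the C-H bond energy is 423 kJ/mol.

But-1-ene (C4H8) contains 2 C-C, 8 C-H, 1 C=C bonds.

ΔH ≈ −2356 kJ

Bonds broken (reactants):
  C-C: 2 × 341 = 682
  C-H: 8 × 423 = 3384
  C=C: 1 × 600 = 600
  O=O: 6 × 511 = 3066
  Σ(broken) = 7732 kJ
Bonds formed (products):
  C=O: 8 × 813 = 6504
  O-H: 8 × 448 = 3584
  Σ(formed) = 10088 kJ
ΔH = Σ(broken) − Σ(formed) = 7732 − 10088 = −2356 kJ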